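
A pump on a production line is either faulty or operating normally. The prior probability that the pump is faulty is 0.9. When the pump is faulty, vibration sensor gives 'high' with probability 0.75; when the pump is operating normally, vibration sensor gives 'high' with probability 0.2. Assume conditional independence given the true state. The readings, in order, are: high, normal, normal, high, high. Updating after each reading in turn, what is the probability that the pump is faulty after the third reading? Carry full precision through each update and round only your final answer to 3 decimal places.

0.767

Each posterior becomes the prior for the next update.
After 'high': P(faulty) = 0.75·0.9000 / (0.75·0.9000 + 0.2·0.1000) ≈ 0.9712
After 'normal': P(faulty) = 0.25·0.9712 / (0.25·0.9712 + 0.8·0.0288) ≈ 0.9134
After 'normal': P(faulty) = 0.25·0.9134 / (0.25·0.9134 + 0.8·0.0866) ≈ 0.7672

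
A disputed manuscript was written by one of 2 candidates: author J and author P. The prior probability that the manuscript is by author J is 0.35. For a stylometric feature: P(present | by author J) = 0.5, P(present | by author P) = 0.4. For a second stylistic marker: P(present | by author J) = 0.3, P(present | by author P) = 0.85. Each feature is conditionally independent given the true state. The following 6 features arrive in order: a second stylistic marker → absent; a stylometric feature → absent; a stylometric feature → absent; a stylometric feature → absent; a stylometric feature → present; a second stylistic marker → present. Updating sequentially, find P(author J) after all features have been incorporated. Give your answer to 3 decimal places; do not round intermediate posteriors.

0.391

After a second stylistic marker='absent': P(author J) = 0.7·0.3500 / (0.7·0.3500 + 0.15·0.6500) ≈ 0.7153
After a stylometric feature='absent': P(author J) = 0.5·0.7153 / (0.5·0.7153 + 0.6·0.2847) ≈ 0.6768
After a stylometric feature='absent': P(author J) = 0.5·0.6768 / (0.5·0.6768 + 0.6·0.3232) ≈ 0.6357
After a stylometric feature='absent': P(author J) = 0.5·0.6357 / (0.5·0.6357 + 0.6·0.3643) ≈ 0.5925
After a stylometric feature='present': P(author J) = 0.5·0.5925 / (0.5·0.5925 + 0.4·0.4075) ≈ 0.6451
After a second stylistic marker='present': P(author J) = 0.3·0.6451 / (0.3·0.6451 + 0.85·0.3549) ≈ 0.3908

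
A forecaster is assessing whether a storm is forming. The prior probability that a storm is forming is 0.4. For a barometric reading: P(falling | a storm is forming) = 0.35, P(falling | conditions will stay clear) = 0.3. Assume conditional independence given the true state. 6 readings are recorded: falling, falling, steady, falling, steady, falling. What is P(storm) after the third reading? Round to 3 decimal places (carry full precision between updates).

After 'falling': P(storm) = 0.35·0.4000 / (0.35·0.4000 + 0.3·0.6000) ≈ 0.4375
After 'falling': P(storm) = 0.35·0.4375 / (0.35·0.4375 + 0.3·0.5625) ≈ 0.4757
After 'steady': P(storm) = 0.65·0.4757 / (0.65·0.4757 + 0.7·0.5243) ≈ 0.4573

0.457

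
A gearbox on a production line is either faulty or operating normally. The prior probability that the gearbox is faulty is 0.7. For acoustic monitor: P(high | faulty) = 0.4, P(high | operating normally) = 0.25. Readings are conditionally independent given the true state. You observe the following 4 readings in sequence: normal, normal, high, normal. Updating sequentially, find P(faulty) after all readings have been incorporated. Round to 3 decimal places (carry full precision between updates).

0.657

Apply Bayes' rule sequentially, carrying P(faulty) forward.
After 'normal': P(faulty) = 0.6·0.7000 / (0.6·0.7000 + 0.75·0.3000) ≈ 0.6512
After 'normal': P(faulty) = 0.6·0.6512 / (0.6·0.6512 + 0.75·0.3488) ≈ 0.5989
After 'high': P(faulty) = 0.4·0.5989 / (0.4·0.5989 + 0.25·0.4011) ≈ 0.7050
After 'normal': P(faulty) = 0.6·0.7050 / (0.6·0.7050 + 0.75·0.2950) ≈ 0.6565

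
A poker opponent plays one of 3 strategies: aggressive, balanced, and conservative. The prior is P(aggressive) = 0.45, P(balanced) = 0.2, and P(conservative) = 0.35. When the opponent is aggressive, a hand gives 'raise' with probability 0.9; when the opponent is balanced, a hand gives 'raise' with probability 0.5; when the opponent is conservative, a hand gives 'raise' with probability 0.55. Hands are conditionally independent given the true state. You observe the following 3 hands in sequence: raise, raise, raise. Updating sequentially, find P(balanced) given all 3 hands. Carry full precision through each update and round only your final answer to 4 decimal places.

After 'raise': normaliser = 0.9·0.4500 + 0.5·0.2000 + 0.55·0.3500; P(aggressive) ≈ 0.5806, P(balanced) ≈ 0.1434, P(conservative) ≈ 0.2760
After 'raise': normaliser = 0.9·0.5806 + 0.5·0.1434 + 0.55·0.2760; P(aggressive) ≈ 0.7005, P(balanced) ≈ 0.0961, P(conservative) ≈ 0.2035
After 'raise': normaliser = 0.9·0.7005 + 0.5·0.0961 + 0.55·0.2035; P(aggressive) ≈ 0.7976, P(balanced) ≈ 0.0608, P(conservative) ≈ 0.1416

0.0608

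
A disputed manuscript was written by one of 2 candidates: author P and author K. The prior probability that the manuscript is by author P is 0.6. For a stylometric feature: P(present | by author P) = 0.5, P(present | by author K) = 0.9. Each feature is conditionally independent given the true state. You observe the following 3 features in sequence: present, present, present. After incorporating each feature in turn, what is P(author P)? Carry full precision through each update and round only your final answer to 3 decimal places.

After 'present': P(author P) = 0.5·0.6000 / (0.5·0.6000 + 0.9·0.4000) ≈ 0.4545
After 'present': P(author P) = 0.5·0.4545 / (0.5·0.4545 + 0.9·0.5455) ≈ 0.3165
After 'present': P(author P) = 0.5·0.3165 / (0.5·0.3165 + 0.9·0.6835) ≈ 0.2046

0.205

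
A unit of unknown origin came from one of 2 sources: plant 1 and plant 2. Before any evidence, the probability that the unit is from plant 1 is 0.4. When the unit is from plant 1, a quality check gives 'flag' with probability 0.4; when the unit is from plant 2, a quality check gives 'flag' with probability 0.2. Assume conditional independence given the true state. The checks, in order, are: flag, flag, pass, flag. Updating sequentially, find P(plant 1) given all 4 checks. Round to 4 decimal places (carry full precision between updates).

0.8000

After 'flag': P(plant 1) = 0.4·0.4000 / (0.4·0.4000 + 0.2·0.6000) ≈ 0.5714
After 'flag': P(plant 1) = 0.4·0.5714 / (0.4·0.5714 + 0.2·0.4286) ≈ 0.7273
After 'pass': P(plant 1) = 0.6·0.7273 / (0.6·0.7273 + 0.8·0.2727) ≈ 0.6667
After 'flag': P(plant 1) = 0.4·0.6667 / (0.4·0.6667 + 0.2·0.3333) ≈ 0.8000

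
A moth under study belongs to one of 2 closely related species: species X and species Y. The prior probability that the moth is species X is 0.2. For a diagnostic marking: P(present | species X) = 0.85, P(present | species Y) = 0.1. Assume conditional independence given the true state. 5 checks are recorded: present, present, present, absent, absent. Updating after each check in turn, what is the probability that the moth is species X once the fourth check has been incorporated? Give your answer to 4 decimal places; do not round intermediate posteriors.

After 'present': P(species X) = 0.85·0.2000 / (0.85·0.2000 + 0.1·0.8000) ≈ 0.6800
After 'present': P(species X) = 0.85·0.6800 / (0.85·0.6800 + 0.1·0.3200) ≈ 0.9475
After 'present': P(species X) = 0.85·0.9475 / (0.85·0.9475 + 0.1·0.0525) ≈ 0.9935
After 'absent': P(species X) = 0.15·0.9935 / (0.15·0.9935 + 0.9·0.0065) ≈ 0.9624

0.9624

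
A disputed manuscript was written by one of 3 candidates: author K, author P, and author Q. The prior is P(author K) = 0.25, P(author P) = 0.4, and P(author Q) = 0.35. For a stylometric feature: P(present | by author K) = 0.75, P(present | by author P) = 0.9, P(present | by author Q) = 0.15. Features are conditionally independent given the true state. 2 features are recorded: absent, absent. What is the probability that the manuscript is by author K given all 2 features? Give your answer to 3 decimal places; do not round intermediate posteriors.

After 'absent': normaliser = 0.25·0.2500 + 0.1·0.4000 + 0.85·0.3500; P(author K) ≈ 0.1562, P(author P) ≈ 0.1000, P(author Q) ≈ 0.7438
After 'absent': normaliser = 0.25·0.1562 + 0.1·0.1000 + 0.85·0.7438; P(author K) ≈ 0.0573, P(author P) ≈ 0.0147, P(author Q) ≈ 0.9280

0.057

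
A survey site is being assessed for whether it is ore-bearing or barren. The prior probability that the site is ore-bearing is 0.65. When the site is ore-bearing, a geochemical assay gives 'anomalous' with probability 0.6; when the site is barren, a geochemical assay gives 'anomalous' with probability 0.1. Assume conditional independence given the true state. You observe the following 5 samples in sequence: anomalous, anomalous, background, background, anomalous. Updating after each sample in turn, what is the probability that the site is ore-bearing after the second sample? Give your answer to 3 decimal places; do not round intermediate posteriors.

0.985

After 'anomalous': P(ore) = 0.6·0.6500 / (0.6·0.6500 + 0.1·0.3500) ≈ 0.9176
After 'anomalous': P(ore) = 0.6·0.9176 / (0.6·0.9176 + 0.1·0.0824) ≈ 0.9853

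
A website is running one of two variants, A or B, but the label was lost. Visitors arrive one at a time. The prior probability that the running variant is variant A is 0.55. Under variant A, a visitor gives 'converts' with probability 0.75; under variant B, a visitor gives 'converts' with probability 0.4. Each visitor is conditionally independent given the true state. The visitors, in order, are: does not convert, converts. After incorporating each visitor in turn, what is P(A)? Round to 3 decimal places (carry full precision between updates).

0.488

Apply Bayes' rule sequentially, carrying P(A) forward.
After 'does not convert': P(A) = 0.25·0.5500 / (0.25·0.5500 + 0.6·0.4500) ≈ 0.3374
After 'converts': P(A) = 0.75·0.3374 / (0.75·0.3374 + 0.4·0.6626) ≈ 0.4885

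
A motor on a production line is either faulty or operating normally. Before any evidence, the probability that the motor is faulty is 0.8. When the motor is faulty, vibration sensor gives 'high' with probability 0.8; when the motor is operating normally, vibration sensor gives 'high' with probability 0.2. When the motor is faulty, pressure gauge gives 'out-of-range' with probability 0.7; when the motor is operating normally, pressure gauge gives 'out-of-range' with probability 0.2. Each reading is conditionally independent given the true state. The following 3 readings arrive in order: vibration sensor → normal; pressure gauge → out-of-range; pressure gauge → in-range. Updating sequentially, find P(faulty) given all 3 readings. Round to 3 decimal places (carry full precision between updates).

0.568

Apply Bayes' rule sequentially, carrying P(faulty) forward.
After vibration sensor='normal': P(faulty) = 0.2·0.8000 / (0.2·0.8000 + 0.8·0.2000) ≈ 0.5000
After pressure gauge='out-of-range': P(faulty) = 0.7·0.5000 / (0.7·0.5000 + 0.2·0.5000) ≈ 0.7778
After pressure gauge='in-range': P(faulty) = 0.3·0.7778 / (0.3·0.7778 + 0.8·0.2222) ≈ 0.5676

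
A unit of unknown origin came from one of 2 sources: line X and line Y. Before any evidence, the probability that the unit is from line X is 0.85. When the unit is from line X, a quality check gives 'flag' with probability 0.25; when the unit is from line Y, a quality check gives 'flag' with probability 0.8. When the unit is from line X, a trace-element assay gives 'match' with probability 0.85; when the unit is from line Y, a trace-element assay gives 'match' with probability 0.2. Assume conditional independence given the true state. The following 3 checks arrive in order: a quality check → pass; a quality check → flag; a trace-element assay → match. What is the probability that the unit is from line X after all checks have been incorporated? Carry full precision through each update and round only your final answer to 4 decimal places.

After a quality check='pass': P(line X) = 0.75·0.8500 / (0.75·0.8500 + 0.2·0.1500) ≈ 0.9551
After a quality check='flag': P(line X) = 0.25·0.9551 / (0.25·0.9551 + 0.8·0.0449) ≈ 0.8691
After a trace-element assay='match': P(line X) = 0.85·0.8691 / (0.85·0.8691 + 0.2·0.1309) ≈ 0.9658

0.9658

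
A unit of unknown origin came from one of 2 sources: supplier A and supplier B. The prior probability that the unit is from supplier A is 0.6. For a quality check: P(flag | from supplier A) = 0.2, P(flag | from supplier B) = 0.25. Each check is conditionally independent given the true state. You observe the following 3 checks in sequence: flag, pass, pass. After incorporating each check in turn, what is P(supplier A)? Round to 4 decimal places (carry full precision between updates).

0.5772

After 'flag': P(supplier A) = 0.2·0.6000 / (0.2·0.6000 + 0.25·0.4000) ≈ 0.5455
After 'pass': P(supplier A) = 0.8·0.5455 / (0.8·0.5455 + 0.75·0.4545) ≈ 0.5614
After 'pass': P(supplier A) = 0.8·0.5614 / (0.8·0.5614 + 0.75·0.4386) ≈ 0.5772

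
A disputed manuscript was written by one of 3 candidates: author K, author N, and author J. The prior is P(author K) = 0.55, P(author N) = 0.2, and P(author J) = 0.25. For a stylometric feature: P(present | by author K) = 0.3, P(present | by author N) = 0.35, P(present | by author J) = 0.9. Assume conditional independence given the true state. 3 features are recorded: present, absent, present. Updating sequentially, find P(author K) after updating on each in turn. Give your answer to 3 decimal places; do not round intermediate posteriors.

After 'present': normaliser = 0.3·0.5500 + 0.35·0.2000 + 0.9·0.2500; P(author K) ≈ 0.3587, P(author N) ≈ 0.1522, P(author J) ≈ 0.4891
After 'absent': normaliser = 0.7·0.3587 + 0.65·0.1522 + 0.1·0.4891; P(author K) ≈ 0.6294, P(author N) ≈ 0.2480, P(author J) ≈ 0.1226
After 'present': normaliser = 0.3·0.6294 + 0.35·0.2480 + 0.9·0.1226; P(author K) ≈ 0.4892, P(author N) ≈ 0.2248, P(author J) ≈ 0.2859

0.489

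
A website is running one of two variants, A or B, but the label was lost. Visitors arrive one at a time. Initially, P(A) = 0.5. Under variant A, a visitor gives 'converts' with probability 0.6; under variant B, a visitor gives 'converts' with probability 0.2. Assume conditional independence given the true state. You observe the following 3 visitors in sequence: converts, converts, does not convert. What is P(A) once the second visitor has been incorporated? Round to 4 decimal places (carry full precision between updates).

0.9000

After 'converts': P(A) = 0.6·0.5000 / (0.6·0.5000 + 0.2·0.5000) ≈ 0.7500
After 'converts': P(A) = 0.6·0.7500 / (0.6·0.7500 + 0.2·0.2500) ≈ 0.9000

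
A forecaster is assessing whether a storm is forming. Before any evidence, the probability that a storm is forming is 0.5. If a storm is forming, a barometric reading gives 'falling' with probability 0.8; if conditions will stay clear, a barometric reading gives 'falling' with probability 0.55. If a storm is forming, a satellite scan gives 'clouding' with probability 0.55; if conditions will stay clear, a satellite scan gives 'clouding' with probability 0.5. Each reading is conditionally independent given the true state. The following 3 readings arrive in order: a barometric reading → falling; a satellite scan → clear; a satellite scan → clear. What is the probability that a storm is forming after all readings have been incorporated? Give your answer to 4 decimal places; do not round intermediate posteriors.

After a barometric reading='falling': P(storm) = 0.8·0.5000 / (0.8·0.5000 + 0.55·0.5000) ≈ 0.5926
After a satellite scan='clear': P(storm) = 0.45·0.5926 / (0.45·0.5926 + 0.5·0.4074) ≈ 0.5669
After a satellite scan='clear': P(storm) = 0.45·0.5669 / (0.45·0.5669 + 0.5·0.4331) ≈ 0.5409

0.5409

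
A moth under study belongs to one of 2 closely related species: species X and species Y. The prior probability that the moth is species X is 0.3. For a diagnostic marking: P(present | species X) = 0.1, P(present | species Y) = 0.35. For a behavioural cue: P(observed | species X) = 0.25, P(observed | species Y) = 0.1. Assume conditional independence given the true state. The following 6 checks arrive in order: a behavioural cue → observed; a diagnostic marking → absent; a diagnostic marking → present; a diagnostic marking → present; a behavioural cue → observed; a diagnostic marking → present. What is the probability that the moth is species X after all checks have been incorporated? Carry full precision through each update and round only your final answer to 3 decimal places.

After a behavioural cue='observed': P(species X) = 0.25·0.3000 / (0.25·0.3000 + 0.1·0.7000) ≈ 0.5172
After a diagnostic marking='absent': P(species X) = 0.9·0.5172 / (0.9·0.5172 + 0.65·0.4828) ≈ 0.5973
After a diagnostic marking='present': P(species X) = 0.1·0.5973 / (0.1·0.5973 + 0.35·0.4027) ≈ 0.2977
After a diagnostic marking='present': P(species X) = 0.1·0.2977 / (0.1·0.2977 + 0.35·0.7023) ≈ 0.1080
After a behavioural cue='observed': P(species X) = 0.25·0.1080 / (0.25·0.1080 + 0.1·0.8920) ≈ 0.2324
After a diagnostic marking='present': P(species X) = 0.1·0.2324 / (0.1·0.2324 + 0.35·0.7676) ≈ 0.0796

0.080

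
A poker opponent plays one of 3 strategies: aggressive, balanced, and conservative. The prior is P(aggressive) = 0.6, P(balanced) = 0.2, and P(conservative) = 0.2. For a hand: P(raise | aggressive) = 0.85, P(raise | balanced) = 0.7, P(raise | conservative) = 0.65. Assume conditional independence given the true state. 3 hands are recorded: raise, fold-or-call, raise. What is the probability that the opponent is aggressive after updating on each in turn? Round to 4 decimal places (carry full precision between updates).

After 'raise': normaliser = 0.85·0.6000 + 0.7·0.2000 + 0.65·0.2000; P(aggressive) ≈ 0.6538, P(balanced) ≈ 0.1795, P(conservative) ≈ 0.1667
After 'fold-or-call': normaliser = 0.15·0.6538 + 0.3·0.1795 + 0.35·0.1667; P(aggressive) ≈ 0.4665, P(balanced) ≈ 0.2561, P(conservative) ≈ 0.2774
After 'raise': normaliser = 0.85·0.4665 + 0.7·0.2561 + 0.65·0.2774; P(aggressive) ≈ 0.5244, P(balanced) ≈ 0.2371, P(conservative) ≈ 0.2385

0.5244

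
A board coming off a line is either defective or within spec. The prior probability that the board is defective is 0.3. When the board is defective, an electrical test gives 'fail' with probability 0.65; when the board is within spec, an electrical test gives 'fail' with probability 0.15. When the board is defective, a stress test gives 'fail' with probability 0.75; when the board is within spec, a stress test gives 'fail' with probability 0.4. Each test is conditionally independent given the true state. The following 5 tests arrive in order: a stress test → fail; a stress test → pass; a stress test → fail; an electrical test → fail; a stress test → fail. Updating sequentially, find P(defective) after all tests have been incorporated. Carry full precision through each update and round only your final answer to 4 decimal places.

0.8361

After a stress test='fail': P(defective) = 0.75·0.3000 / (0.75·0.3000 + 0.4·0.7000) ≈ 0.4455
After a stress test='pass': P(defective) = 0.25·0.4455 / (0.25·0.4455 + 0.6·0.5545) ≈ 0.2508
After a stress test='fail': P(defective) = 0.75·0.2508 / (0.75·0.2508 + 0.4·0.7492) ≈ 0.3857
After an electrical test='fail': P(defective) = 0.65·0.3857 / (0.65·0.3857 + 0.15·0.6143) ≈ 0.7312
After a stress test='fail': P(defective) = 0.75·0.7312 / (0.75·0.7312 + 0.4·0.2688) ≈ 0.8361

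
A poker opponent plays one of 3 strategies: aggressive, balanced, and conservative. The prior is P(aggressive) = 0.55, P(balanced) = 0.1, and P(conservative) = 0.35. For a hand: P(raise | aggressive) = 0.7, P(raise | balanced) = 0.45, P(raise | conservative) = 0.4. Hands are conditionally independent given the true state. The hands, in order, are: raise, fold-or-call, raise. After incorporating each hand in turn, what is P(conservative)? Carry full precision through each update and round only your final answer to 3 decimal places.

0.268

After 'raise': normaliser = 0.7·0.5500 + 0.45·0.1000 + 0.4·0.3500; P(aggressive) ≈ 0.6754, P(balanced) ≈ 0.0789, P(conservative) ≈ 0.2456
After 'fold-or-call': normaliser = 0.3·0.6754 + 0.55·0.0789 + 0.6·0.2456; P(aggressive) ≈ 0.5151, P(balanced) ≈ 0.1104, P(conservative) ≈ 0.3746
After 'raise': normaliser = 0.7·0.5151 + 0.45·0.1104 + 0.4·0.3746; P(aggressive) ≈ 0.6438, P(balanced) ≈ 0.0887, P(conservative) ≈ 0.2675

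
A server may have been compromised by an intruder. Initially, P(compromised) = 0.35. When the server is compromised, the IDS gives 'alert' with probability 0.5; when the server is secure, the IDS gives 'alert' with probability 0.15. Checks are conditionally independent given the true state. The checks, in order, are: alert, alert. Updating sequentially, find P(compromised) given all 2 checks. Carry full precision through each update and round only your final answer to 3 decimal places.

0.857

After 'alert': P(compromised) = 0.5·0.3500 / (0.5·0.3500 + 0.15·0.6500) ≈ 0.6422
After 'alert': P(compromised) = 0.5·0.6422 / (0.5·0.6422 + 0.15·0.3578) ≈ 0.8568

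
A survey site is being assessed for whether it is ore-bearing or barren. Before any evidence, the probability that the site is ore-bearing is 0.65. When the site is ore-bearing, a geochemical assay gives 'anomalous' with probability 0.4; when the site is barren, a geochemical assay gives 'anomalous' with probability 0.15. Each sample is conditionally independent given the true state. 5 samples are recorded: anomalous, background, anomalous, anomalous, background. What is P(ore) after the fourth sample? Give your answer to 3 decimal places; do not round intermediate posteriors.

0.961

Each posterior becomes the prior for the next update.
After 'anomalous': P(ore) = 0.4·0.6500 / (0.4·0.6500 + 0.15·0.3500) ≈ 0.8320
After 'background': P(ore) = 0.6·0.8320 / (0.6·0.8320 + 0.85·0.1680) ≈ 0.7776
After 'anomalous': P(ore) = 0.4·0.7776 / (0.4·0.7776 + 0.15·0.2224) ≈ 0.9031
After 'anomalous': P(ore) = 0.4·0.9031 / (0.4·0.9031 + 0.15·0.0969) ≈ 0.9613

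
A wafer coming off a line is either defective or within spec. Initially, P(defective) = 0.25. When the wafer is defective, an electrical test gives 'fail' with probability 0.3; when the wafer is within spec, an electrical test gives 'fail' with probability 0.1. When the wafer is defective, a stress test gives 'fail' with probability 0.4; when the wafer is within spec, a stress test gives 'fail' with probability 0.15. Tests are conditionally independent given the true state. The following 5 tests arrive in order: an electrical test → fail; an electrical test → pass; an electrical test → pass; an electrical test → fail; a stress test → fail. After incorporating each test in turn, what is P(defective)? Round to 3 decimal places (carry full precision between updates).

After an electrical test='fail': P(defective) = 0.3·0.2500 / (0.3·0.2500 + 0.1·0.7500) ≈ 0.5000
After an electrical test='pass': P(defective) = 0.7·0.5000 / (0.7·0.5000 + 0.9·0.5000) ≈ 0.4375
After an electrical test='pass': P(defective) = 0.7·0.4375 / (0.7·0.4375 + 0.9·0.5625) ≈ 0.3769
After an electrical test='fail': P(defective) = 0.3·0.3769 / (0.3·0.3769 + 0.1·0.6231) ≈ 0.6447
After a stress test='fail': P(defective) = 0.4·0.6447 / (0.4·0.6447 + 0.15·0.3553) ≈ 0.8288

0.829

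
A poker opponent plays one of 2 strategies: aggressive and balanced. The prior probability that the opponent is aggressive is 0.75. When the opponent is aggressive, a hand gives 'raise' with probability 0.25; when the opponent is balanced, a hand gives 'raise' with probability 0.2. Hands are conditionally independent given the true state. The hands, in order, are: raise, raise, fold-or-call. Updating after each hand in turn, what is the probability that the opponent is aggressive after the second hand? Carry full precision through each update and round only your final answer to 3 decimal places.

0.824

After 'raise': P(aggressive) = 0.25·0.7500 / (0.25·0.7500 + 0.2·0.2500) ≈ 0.7895
After 'raise': P(aggressive) = 0.25·0.7895 / (0.25·0.7895 + 0.2·0.2105) ≈ 0.8242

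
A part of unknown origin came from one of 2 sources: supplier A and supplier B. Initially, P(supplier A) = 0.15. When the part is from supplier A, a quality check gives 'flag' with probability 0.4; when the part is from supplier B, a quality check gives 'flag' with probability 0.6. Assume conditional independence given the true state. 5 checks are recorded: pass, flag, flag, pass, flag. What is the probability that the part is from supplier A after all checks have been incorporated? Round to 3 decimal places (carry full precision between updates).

After 'pass': P(supplier A) = 0.6·0.1500 / (0.6·0.1500 + 0.4·0.8500) ≈ 0.2093
After 'flag': P(supplier A) = 0.4·0.2093 / (0.4·0.2093 + 0.6·0.7907) ≈ 0.1500
After 'flag': P(supplier A) = 0.4·0.1500 / (0.4·0.1500 + 0.6·0.8500) ≈ 0.1053
After 'pass': P(supplier A) = 0.6·0.1053 / (0.6·0.1053 + 0.4·0.8947) ≈ 0.1500
After 'flag': P(supplier A) = 0.4·0.1500 / (0.4·0.1500 + 0.6·0.8500) ≈ 0.1053

0.105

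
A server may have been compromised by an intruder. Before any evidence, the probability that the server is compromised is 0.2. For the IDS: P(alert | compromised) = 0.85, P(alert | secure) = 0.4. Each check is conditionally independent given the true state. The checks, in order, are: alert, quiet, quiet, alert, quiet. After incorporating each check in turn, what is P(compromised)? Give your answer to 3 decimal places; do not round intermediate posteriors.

0.017

After 'alert': P(compromised) = 0.85·0.2000 / (0.85·0.2000 + 0.4·0.8000) ≈ 0.3469
After 'quiet': P(compromised) = 0.15·0.3469 / (0.15·0.3469 + 0.6·0.6531) ≈ 0.1172
After 'quiet': P(compromised) = 0.15·0.1172 / (0.15·0.1172 + 0.6·0.8828) ≈ 0.0321
After 'alert': P(compromised) = 0.85·0.0321 / (0.85·0.0321 + 0.4·0.9679) ≈ 0.0659
After 'quiet': P(compromised) = 0.15·0.0659 / (0.15·0.0659 + 0.6·0.9341) ≈ 0.0173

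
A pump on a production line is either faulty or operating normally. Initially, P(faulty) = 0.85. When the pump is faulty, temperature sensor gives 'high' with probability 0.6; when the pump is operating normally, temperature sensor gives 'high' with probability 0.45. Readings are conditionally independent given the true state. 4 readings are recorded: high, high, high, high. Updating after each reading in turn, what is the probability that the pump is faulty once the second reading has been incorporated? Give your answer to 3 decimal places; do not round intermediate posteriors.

After 'high': P(faulty) = 0.6·0.8500 / (0.6·0.8500 + 0.45·0.1500) ≈ 0.8831
After 'high': P(faulty) = 0.6·0.8831 / (0.6·0.8831 + 0.45·0.1169) ≈ 0.9097

0.910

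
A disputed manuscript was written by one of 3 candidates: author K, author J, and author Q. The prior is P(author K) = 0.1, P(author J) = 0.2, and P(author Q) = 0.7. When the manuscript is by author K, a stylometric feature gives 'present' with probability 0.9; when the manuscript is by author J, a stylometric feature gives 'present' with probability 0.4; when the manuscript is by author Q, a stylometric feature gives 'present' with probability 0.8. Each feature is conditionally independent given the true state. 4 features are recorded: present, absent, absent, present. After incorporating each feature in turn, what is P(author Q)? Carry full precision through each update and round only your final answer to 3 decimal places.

0.592

After 'present': normaliser = 0.9·0.1000 + 0.4·0.2000 + 0.8·0.7000; P(author K) ≈ 0.1233, P(author J) ≈ 0.1096, P(author Q) ≈ 0.7671
After 'absent': normaliser = 0.1·0.1233 + 0.6·0.1096 + 0.2·0.7671; P(author K) ≈ 0.0533, P(author J) ≈ 0.2840, P(author Q) ≈ 0.6627
After 'absent': normaliser = 0.1·0.0533 + 0.6·0.2840 + 0.2·0.6627; P(author K) ≈ 0.0173, P(author J) ≈ 0.5528, P(author Q) ≈ 0.4299
After 'present': normaliser = 0.9·0.0173 + 0.4·0.5528 + 0.8·0.4299; P(author K) ≈ 0.0268, P(author J) ≈ 0.3808, P(author Q) ≈ 0.5924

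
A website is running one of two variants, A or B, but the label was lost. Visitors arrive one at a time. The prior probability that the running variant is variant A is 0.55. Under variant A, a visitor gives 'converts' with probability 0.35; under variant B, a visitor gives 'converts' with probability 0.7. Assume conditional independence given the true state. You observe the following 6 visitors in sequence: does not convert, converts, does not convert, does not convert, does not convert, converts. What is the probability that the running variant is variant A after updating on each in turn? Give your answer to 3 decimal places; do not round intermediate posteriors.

After 'does not convert': P(A) = 0.65·0.5500 / (0.65·0.5500 + 0.3·0.4500) ≈ 0.7259
After 'converts': P(A) = 0.35·0.7259 / (0.35·0.7259 + 0.7·0.2741) ≈ 0.5697
After 'does not convert': P(A) = 0.65·0.5697 / (0.65·0.5697 + 0.3·0.4303) ≈ 0.7415
After 'does not convert': P(A) = 0.65·0.7415 / (0.65·0.7415 + 0.3·0.2585) ≈ 0.8614
After 'does not convert': P(A) = 0.65·0.8614 / (0.65·0.8614 + 0.3·0.1386) ≈ 0.9309
After 'converts': P(A) = 0.35·0.9309 / (0.35·0.9309 + 0.7·0.0691) ≈ 0.8707

0.871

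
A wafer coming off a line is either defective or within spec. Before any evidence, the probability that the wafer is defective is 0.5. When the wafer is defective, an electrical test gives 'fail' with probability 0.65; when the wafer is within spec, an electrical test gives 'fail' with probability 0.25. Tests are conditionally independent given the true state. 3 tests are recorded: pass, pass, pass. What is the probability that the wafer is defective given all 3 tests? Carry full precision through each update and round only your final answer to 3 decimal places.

0.092

After 'pass': P(defective) = 0.35·0.5000 / (0.35·0.5000 + 0.75·0.5000) ≈ 0.3182
After 'pass': P(defective) = 0.35·0.3182 / (0.35·0.3182 + 0.75·0.6818) ≈ 0.1788
After 'pass': P(defective) = 0.35·0.1788 / (0.35·0.1788 + 0.75·0.8212) ≈ 0.0923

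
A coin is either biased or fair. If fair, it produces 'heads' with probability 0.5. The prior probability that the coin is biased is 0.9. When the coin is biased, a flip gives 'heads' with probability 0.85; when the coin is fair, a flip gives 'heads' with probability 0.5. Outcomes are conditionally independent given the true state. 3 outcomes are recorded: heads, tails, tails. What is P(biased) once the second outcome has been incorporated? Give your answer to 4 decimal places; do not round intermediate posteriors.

Each posterior becomes the prior for the next update.
After 'heads': P(biased) = 0.85·0.9000 / (0.85·0.9000 + 0.5·0.1000) ≈ 0.9387
After 'tails': P(biased) = 0.15·0.9387 / (0.15·0.9387 + 0.5·0.0613) ≈ 0.8211

0.8211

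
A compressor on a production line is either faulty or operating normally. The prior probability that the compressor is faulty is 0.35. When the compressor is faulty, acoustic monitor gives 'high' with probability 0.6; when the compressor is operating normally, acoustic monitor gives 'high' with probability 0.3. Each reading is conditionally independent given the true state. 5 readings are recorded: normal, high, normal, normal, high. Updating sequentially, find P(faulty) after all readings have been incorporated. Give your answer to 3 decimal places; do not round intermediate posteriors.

0.287

After 'normal': P(faulty) = 0.4·0.3500 / (0.4·0.3500 + 0.7·0.6500) ≈ 0.2353
After 'high': P(faulty) = 0.6·0.2353 / (0.6·0.2353 + 0.3·0.7647) ≈ 0.3810
After 'normal': P(faulty) = 0.4·0.3810 / (0.4·0.3810 + 0.7·0.6190) ≈ 0.2602
After 'normal': P(faulty) = 0.4·0.2602 / (0.4·0.2602 + 0.7·0.7398) ≈ 0.1673
After 'high': P(faulty) = 0.6·0.1673 / (0.6·0.1673 + 0.3·0.8327) ≈ 0.2867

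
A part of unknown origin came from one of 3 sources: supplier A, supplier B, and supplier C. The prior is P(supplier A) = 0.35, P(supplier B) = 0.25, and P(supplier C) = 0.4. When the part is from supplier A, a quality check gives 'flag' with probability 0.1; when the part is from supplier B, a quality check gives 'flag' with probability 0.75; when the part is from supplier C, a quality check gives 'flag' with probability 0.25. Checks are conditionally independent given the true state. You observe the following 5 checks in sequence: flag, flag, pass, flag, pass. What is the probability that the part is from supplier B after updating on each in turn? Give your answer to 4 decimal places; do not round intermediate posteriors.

After 'flag': normaliser = 0.1·0.3500 + 0.75·0.2500 + 0.25·0.4000; P(supplier A) ≈ 0.1085, P(supplier B) ≈ 0.5814, P(supplier C) ≈ 0.3101
After 'flag': normaliser = 0.1·0.1085 + 0.75·0.5814 + 0.25·0.3101; P(supplier A) ≈ 0.0207, P(supplier B) ≈ 0.8315, P(supplier C) ≈ 0.1478
After 'pass': normaliser = 0.9·0.0207 + 0.25·0.8315 + 0.75·0.1478; P(supplier A) ≈ 0.0552, P(supplier B) ≈ 0.6162, P(supplier C) ≈ 0.3286
After 'flag': normaliser = 0.1·0.0552 + 0.75·0.6162 + 0.25·0.3286; P(supplier A) ≈ 0.0100, P(supplier B) ≈ 0.8405, P(supplier C) ≈ 0.1494
After 'pass': normaliser = 0.9·0.0100 + 0.25·0.8405 + 0.75·0.1494; P(supplier A) ≈ 0.0273, P(supplier B) ≈ 0.6344, P(supplier C) ≈ 0.3383

0.6344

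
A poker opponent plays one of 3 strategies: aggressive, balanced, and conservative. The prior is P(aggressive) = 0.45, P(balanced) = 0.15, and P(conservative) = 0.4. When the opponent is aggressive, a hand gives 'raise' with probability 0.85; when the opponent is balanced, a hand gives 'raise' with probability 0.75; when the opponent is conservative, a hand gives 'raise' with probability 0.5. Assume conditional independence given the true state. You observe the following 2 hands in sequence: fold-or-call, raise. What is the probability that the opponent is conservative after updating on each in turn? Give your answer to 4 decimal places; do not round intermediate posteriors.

After 'fold-or-call': normaliser = 0.15·0.4500 + 0.25·0.1500 + 0.5·0.4000; P(aggressive) ≈ 0.2213, P(balanced) ≈ 0.1230, P(conservative) ≈ 0.6557
After 'raise': normaliser = 0.85·0.2213 + 0.75·0.1230 + 0.5·0.6557; P(aggressive) ≈ 0.3093, P(balanced) ≈ 0.1516, P(conservative) ≈ 0.5391

0.5391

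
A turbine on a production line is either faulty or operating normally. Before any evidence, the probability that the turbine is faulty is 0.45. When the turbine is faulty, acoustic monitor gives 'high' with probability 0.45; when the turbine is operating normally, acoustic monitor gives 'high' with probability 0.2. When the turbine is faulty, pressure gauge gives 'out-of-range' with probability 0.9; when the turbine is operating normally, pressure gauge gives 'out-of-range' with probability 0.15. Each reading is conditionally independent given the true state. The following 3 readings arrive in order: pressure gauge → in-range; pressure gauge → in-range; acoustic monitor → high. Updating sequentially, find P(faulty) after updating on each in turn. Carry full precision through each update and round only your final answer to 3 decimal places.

After pressure gauge='in-range': P(faulty) = 0.1·0.4500 / (0.1·0.4500 + 0.85·0.5500) ≈ 0.0878
After pressure gauge='in-range': P(faulty) = 0.1·0.0878 / (0.1·0.0878 + 0.85·0.9122) ≈ 0.0112
After acoustic monitor='high': P(faulty) = 0.45·0.0112 / (0.45·0.0112 + 0.2·0.9888) ≈ 0.0248

0.025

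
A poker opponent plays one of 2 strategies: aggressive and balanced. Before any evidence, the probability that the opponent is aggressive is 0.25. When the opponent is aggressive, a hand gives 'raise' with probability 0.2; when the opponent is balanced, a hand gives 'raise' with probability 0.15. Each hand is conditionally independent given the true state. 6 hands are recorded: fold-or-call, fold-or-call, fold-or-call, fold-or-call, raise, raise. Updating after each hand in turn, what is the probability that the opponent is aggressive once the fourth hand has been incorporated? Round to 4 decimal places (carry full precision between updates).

0.2073

After 'fold-or-call': P(aggressive) = 0.8·0.2500 / (0.8·0.2500 + 0.85·0.7500) ≈ 0.2388
After 'fold-or-call': P(aggressive) = 0.8·0.2388 / (0.8·0.2388 + 0.85·0.7612) ≈ 0.2280
After 'fold-or-call': P(aggressive) = 0.8·0.2280 / (0.8·0.2280 + 0.85·0.7720) ≈ 0.2175
After 'fold-or-call': P(aggressive) = 0.8·0.2175 / (0.8·0.2175 + 0.85·0.7825) ≈ 0.2073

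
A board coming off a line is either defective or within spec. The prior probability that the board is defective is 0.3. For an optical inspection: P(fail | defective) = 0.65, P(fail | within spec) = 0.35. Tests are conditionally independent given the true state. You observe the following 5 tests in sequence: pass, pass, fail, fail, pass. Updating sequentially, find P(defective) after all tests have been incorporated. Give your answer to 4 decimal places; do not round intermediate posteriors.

0.1875

Apply Bayes' rule sequentially, carrying P(defective) forward.
After 'pass': P(defective) = 0.35·0.3000 / (0.35·0.3000 + 0.65·0.7000) ≈ 0.1875
After 'pass': P(defective) = 0.35·0.1875 / (0.35·0.1875 + 0.65·0.8125) ≈ 0.1105
After 'fail': P(defective) = 0.65·0.1105 / (0.65·0.1105 + 0.35·0.8895) ≈ 0.1875
After 'fail': P(defective) = 0.65·0.1875 / (0.65·0.1875 + 0.35·0.8125) ≈ 0.3000
After 'pass': P(defective) = 0.35·0.3000 / (0.35·0.3000 + 0.65·0.7000) ≈ 0.1875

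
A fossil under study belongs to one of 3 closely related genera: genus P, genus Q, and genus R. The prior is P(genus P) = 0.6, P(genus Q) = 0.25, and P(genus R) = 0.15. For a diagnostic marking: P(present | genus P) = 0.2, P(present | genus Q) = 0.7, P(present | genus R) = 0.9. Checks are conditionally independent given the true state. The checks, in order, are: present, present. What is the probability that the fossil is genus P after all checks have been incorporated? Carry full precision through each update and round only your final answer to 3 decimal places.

After 'present': normaliser = 0.2·0.6000 + 0.7·0.2500 + 0.9·0.1500; P(genus P) ≈ 0.2791, P(genus Q) ≈ 0.4070, P(genus R) ≈ 0.3140
After 'present': normaliser = 0.2·0.2791 + 0.7·0.4070 + 0.9·0.3140; P(genus P) ≈ 0.0896, P(genus Q) ≈ 0.4571, P(genus R) ≈ 0.4534

0.090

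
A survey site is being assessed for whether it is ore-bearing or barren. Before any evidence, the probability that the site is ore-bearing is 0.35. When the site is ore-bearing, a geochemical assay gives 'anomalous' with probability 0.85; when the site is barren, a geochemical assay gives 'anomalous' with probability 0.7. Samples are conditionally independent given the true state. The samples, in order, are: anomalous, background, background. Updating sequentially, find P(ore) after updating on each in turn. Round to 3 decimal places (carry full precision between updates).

Each posterior becomes the prior for the next update.
After 'anomalous': P(ore) = 0.85·0.3500 / (0.85·0.3500 + 0.7·0.6500) ≈ 0.3953
After 'background': P(ore) = 0.15·0.3953 / (0.15·0.3953 + 0.3·0.6047) ≈ 0.2464
After 'background': P(ore) = 0.15·0.2464 / (0.15·0.2464 + 0.3·0.7536) ≈ 0.1405

0.140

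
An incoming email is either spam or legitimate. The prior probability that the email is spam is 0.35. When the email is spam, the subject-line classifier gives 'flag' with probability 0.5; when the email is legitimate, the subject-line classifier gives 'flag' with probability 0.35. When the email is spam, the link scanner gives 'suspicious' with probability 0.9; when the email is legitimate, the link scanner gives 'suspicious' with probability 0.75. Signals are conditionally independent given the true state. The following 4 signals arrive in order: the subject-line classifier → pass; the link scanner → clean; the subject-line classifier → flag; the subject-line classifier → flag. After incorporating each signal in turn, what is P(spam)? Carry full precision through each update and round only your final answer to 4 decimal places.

0.2527

Apply Bayes' rule sequentially, carrying P(spam) forward.
After the subject-line classifier='pass': P(spam) = 0.5·0.3500 / (0.5·0.3500 + 0.65·0.6500) ≈ 0.2929
After the link scanner='clean': P(spam) = 0.1·0.2929 / (0.1·0.2929 + 0.25·0.7071) ≈ 0.1421
After the subject-line classifier='flag': P(spam) = 0.5·0.1421 / (0.5·0.1421 + 0.35·0.8579) ≈ 0.1914
After the subject-line classifier='flag': P(spam) = 0.5·0.1914 / (0.5·0.1914 + 0.35·0.8086) ≈ 0.2527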